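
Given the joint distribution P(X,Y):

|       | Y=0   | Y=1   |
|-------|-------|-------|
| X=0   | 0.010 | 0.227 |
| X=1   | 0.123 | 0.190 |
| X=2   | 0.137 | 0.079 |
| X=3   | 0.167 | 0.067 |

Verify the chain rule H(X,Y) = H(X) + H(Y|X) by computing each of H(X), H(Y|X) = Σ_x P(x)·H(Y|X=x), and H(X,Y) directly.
H(X) = 1.9847 bits, H(Y|X) = 0.7691 bits, H(X,Y) = 2.7538 bits

Marginal of X (row sums):
  P(X=0) = 0.010 + 0.227 = 0.237
  P(X=1) = 0.123 + 0.190 = 0.313
  P(X=2) = 0.137 + 0.079 = 0.216
  P(X=3) = 0.167 + 0.067 = 0.234
H(X) = -[0.237·log₂(0.237) + 0.313·log₂(0.313) + 0.216·log₂(0.216) + 0.234·log₂(0.234)]
  = 0.4923 + 0.5245 + 0.4776 + 0.4903 = 1.9847 bits

H(Y|X) = Σ_x P(x)·H(Y|X=x):
  X=0: P(X=0) = 0.237, P(Y|X=0) = (10/237, 227/237) → H(Y|X=0) = 0.2523
  X=1: P(X=1) = 0.313, P(Y|X=1) = (123/313, 190/313) → H(Y|X=1) = 0.9667
  X=2: P(X=2) = 0.216, P(Y|X=2) = (137/216, 79/216) → H(Y|X=2) = 0.9473
  X=3: P(X=3) = 0.234, P(Y|X=3) = (167/234, 67/234) → H(Y|X=3) = 0.8639
H(Y|X) = 0.237·0.2523 + 0.313·0.9667 + 0.216·0.9473 + 0.234·0.8639 = 0.7691 bits

H(X,Y) = -Σ_{x,y} P(x,y) log₂ P(x,y). Per-cell terms -P(x,y)·log₂P(x,y):
  X=0: 0.0664, 0.4856
  X=1: 0.3719, 0.4552
  X=2: 0.3929, 0.2893
  X=3: 0.4312, 0.2613
Sum of the 8 terms: H(X,Y) = 2.7538 bits

Chain rule check:
  H(X) + H(Y|X) = 1.9847 + 0.7691 = 2.7538 bits
  H(X,Y) = 2.7538 bits
✓ Chain rule verified.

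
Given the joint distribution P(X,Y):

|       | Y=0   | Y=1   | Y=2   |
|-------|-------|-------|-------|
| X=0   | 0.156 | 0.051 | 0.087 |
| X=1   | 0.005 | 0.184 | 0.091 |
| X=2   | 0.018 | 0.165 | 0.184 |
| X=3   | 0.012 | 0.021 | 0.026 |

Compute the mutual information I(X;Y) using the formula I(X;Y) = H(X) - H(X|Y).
0.2577 bits

I(X;Y) = H(X) - H(X|Y)

Marginal of X (row sums):
  P(X=0) = 0.156 + 0.051 + 0.087 = 0.294
  P(X=1) = 0.005 + 0.184 + 0.091 = 0.280
  P(X=2) = 0.018 + 0.165 + 0.184 = 0.367
  P(X=3) = 0.012 + 0.021 + 0.026 = 0.059
H(X) = -[0.294·log₂(0.294) + 0.280·log₂(0.280) + 0.367·log₂(0.367) + 0.059·log₂(0.059)]
  = 0.51924 + 0.51422 + 0.53074 + 0.24091 = 1.8051 bits

Marginal of Y (column sums):
  P(Y=0) = 0.156 + 0.005 + 0.018 + 0.012 = 0.191
  P(Y=1) = 0.051 + 0.184 + 0.165 + 0.021 = 0.421
  P(Y=2) = 0.087 + 0.091 + 0.184 + 0.026 = 0.388
H(X|Y) = Σ_y P(y)·H(X|Y=y):
  Y=0: P(Y=0) = 0.191, P(X|Y=0) = (156/191, 5/191, 18/191, 12/191) → H(X|Y=0) = 0.94805
  Y=1: P(Y=1) = 0.421, P(X|Y=1) = (51/421, 184/421, 165/421, 21/421) → H(X|Y=1) = 1.63618
  Y=2: P(Y=2) = 0.388, P(X|Y=2) = (87/388, 91/388, 46/97, 13/194) → H(X|Y=2) = 1.74607
H(X|Y) = 0.191·0.94805 + 0.421·1.63618 + 0.388·1.74607 = 1.5474 bits

I(X;Y) = H(X) - H(X|Y) = 1.8051 - 1.5474 = 0.2577 bits

Cross-check via I(X;Y) = H(X) + H(Y) - H(X,Y): computing H(Y) from the column sums and H(X,Y) from the 12 cells in the same way gives H(Y) = 1.5116 bits and H(X,Y) = 3.0590 bits, so
I(X;Y) = 1.8051 + 1.5116 - 3.0590 = 0.2577 bits ✓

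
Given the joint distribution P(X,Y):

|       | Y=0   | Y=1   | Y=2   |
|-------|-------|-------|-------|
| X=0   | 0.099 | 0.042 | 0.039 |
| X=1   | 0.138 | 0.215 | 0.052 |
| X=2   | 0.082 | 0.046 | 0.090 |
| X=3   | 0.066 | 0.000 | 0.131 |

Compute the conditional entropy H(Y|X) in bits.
1.3394 bits

H(Y|X) = H(X,Y) - H(X)

H(X,Y) = -Σ_{x,y} P(x,y) log₂ P(x,y). Per-cell terms -P(x,y)·log₂P(x,y):
  X=0: 0.3303, 0.1921, 0.1825
  X=1: 0.3943, 0.4768, 0.2218
  X=2: 0.2959, 0.2043, 0.3127
  X=3: 0.2588, 0.0000, 0.3841
  (cells with P = 0 contribute 0)
Sum of the 12 terms: H(X,Y) = 3.2536 bits

Marginal of X (row sums):
  P(X=0) = 0.099 + 0.042 + 0.039 = 0.180
  P(X=1) = 0.138 + 0.215 + 0.052 = 0.405
  P(X=2) = 0.082 + 0.046 + 0.090 = 0.218
  P(X=3) = 0.066 + 0.000 + 0.131 = 0.197
H(X) = -[0.180·log₂(0.180) + 0.405·log₂(0.405) + 0.218·log₂(0.218) + 0.197·log₂(0.197)]
  = 0.4453 + 0.5281 + 0.4791 + 0.4617 = 1.9142 bits

H(Y|X) = H(X,Y) - H(X) = 3.2536 - 1.9142 = 1.3394 bits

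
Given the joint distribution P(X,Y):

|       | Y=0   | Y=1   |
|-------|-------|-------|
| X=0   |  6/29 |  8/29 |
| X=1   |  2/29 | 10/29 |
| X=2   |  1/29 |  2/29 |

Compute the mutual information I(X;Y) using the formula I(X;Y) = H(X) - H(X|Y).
0.0540 bits

I(X;Y) = H(X) - H(X|Y)

Marginal of X (row sums):
  P(X=0) = 6/29 + 8/29 = 14/29
  P(X=1) = 2/29 + 10/29 = 12/29
  P(X=2) = 1/29 + 2/29 = 3/29
H(X) = -[(14/29)·log₂(14/29) + (12/29)·log₂(12/29) + (3/29)·log₂(3/29)]
  = 0.5072 + 0.5268 + 0.3386 = 1.3726 bits

Marginal of Y (column sums):
  P(Y=0) = 6/29 + 2/29 + 1/29 = 9/29
  P(Y=1) = 8/29 + 10/29 + 2/29 = 20/29
H(X|Y) = Σ_y P(y)·H(X|Y=y):
  Y=0: P(Y=0) = 9/29, P(X|Y=0) = (2/3, 2/9, 1/9) → H(X|Y=0) = 1.2244
  Y=1: P(Y=1) = 20/29, P(X|Y=1) = (2/5, 1/2, 1/10) → H(X|Y=1) = 1.3610
H(X|Y) = (9/29)·1.2244 + (20/29)·1.3610 = 1.3186 bits

I(X;Y) = H(X) - H(X|Y) = 1.3726 - 1.3186 = 0.0540 bits

Cross-check via I(X;Y) = H(X) + H(Y) - H(X,Y): computing H(Y) from the column sums and H(X,Y) from the 6 cells in the same way gives H(Y) = 0.8936 bits and H(X,Y) = 2.2122 bits, so
I(X;Y) = 1.3726 + 0.8936 - 2.2122 = 0.0540 bits ✓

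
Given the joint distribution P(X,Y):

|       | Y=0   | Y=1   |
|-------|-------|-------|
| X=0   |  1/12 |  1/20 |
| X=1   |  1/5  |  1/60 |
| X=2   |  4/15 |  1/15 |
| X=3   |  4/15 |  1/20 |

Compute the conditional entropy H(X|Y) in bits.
1.8839 bits

H(X|Y) = H(X,Y) - H(Y)

H(X,Y) = -Σ_{x,y} P(x,y) log₂ P(x,y). Per-cell terms -P(x,y)·log₂P(x,y):
  X=0: 0.2987, 0.2161
  X=1: 0.4644, 0.0984
  X=2: 0.5085, 0.2605
  X=3: 0.5085, 0.2161
Sum of the 8 terms: H(X,Y) = 2.5712 bits

Marginal of Y (column sums):
  P(Y=0) = 1/12 + 1/5 + 4/15 + 4/15 = 49/60
  P(Y=1) = 1/20 + 1/60 + 1/15 + 1/20 = 11/60
H(Y) = -[(49/60)·log₂(49/60) + (11/60)·log₂(11/60)]
  = 0.2386 + 0.4487 = 0.6873 bits

H(X|Y) = H(X,Y) - H(Y) = 2.5712 - 0.6873 = 1.8839 bits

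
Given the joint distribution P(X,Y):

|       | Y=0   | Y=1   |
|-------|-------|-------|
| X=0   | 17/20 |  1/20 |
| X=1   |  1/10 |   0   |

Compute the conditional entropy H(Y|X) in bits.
0.2786 bits

H(Y|X) = H(X,Y) - H(X)

H(X,Y) = -Σ_{x,y} P(x,y) log₂ P(x,y). Per-cell terms -P(x,y)·log₂P(x,y):
  X=0: 0.1993, 0.2161
  X=1: 0.3322, 0.0000
  (cells with P = 0 contribute 0)
Sum of the 4 terms: H(X,Y) = 0.7476 bits

Marginal of X (row sums):
  P(X=0) = 17/20 + 1/20 = 9/10
  P(X=1) = 1/10 + 0 = 1/10
H(X) = -[(9/10)·log₂(9/10) + (1/10)·log₂(1/10)]
  = 0.1368 + 0.3322 = 0.4690 bits

H(Y|X) = H(X,Y) - H(X) = 0.7476 - 0.4690 = 0.2786 bits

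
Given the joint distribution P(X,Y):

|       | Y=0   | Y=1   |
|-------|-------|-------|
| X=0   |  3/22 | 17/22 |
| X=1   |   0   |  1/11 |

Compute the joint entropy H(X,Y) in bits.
0.9939 bits

H(X,Y) = -Σ_{x,y} P(x,y) log₂ P(x,y). Per-cell terms -P(x,y)·log₂P(x,y):
  X=0: 0.3920, 0.2874
  X=1: 0.0000, 0.3145
  (cells with P = 0 contribute 0)
Sum of the 4 terms: H(X,Y) = 0.9939 bits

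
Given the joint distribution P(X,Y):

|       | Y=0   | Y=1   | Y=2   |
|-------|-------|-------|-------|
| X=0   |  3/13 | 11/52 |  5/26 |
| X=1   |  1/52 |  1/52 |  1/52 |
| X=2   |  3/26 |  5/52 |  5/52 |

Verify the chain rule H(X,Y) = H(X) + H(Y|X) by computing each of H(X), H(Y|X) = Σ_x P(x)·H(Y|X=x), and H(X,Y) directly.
H(X) = 1.1770 bits, H(Y|X) = 1.5807 bits, H(X,Y) = 2.7577 bits

Marginal of X (row sums):
  P(X=0) = 3/13 + 11/52 + 5/26 = 33/52
  P(X=1) = 1/52 + 1/52 + 1/52 = 3/52
  P(X=2) = 3/26 + 5/52 + 5/52 = 4/13
H(X) = -[(33/52)·log₂(33/52) + (3/52)·log₂(3/52) + (4/13)·log₂(4/13)]
  = 0.41634 + 0.23743 + 0.52321 = 1.1770 bits

H(Y|X) = Σ_x P(x)·H(Y|X=x):
  X=0: P(X=0) = 33/52, P(Y|X=0) = (4/11, 1/3, 10/33) → H(Y|X=0) = 1.58098
  X=1: P(X=1) = 3/52, P(Y|X=1) = (1/3, 1/3, 1/3) → H(Y|X=1) = 1.58496
  X=2: P(X=2) = 4/13, P(Y|X=2) = (3/8, 5/16, 5/16) → H(Y|X=2) = 1.57943
H(Y|X) = (33/52)·1.58098 + (3/52)·1.58496 + (4/13)·1.57943 = 1.5807 bits

H(X,Y) = -Σ_{x,y} P(x,y) log₂ P(x,y). Per-cell terms -P(x,y)·log₂P(x,y):
  X=0: 0.48819, 0.47406, 0.45741
  X=1: 0.10962, 0.10962, 0.10962
  X=2: 0.35948, 0.32486, 0.32486
Sum of the 9 terms: H(X,Y) = 2.7577 bits

Chain rule check:
  H(X) + H(Y|X) = 1.1770 + 1.5807 = 2.7577 bits
  H(X,Y) = 2.7577 bits
✓ Chain rule verified.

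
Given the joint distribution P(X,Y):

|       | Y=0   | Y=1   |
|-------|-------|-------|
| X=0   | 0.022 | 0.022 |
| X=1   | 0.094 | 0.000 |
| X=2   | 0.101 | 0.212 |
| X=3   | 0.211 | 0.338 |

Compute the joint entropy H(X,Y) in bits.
2.3740 bits

H(X,Y) = -Σ_{x,y} P(x,y) log₂ P(x,y). Per-cell terms -P(x,y)·log₂P(x,y):
  X=0: 0.12114, 0.12114
  X=1: 0.32065, 0.00000
  X=2: 0.33406, 0.47443
  X=3: 0.47363, 0.52894
  (cells with P = 0 contribute 0)
Sum of the 8 terms: H(X,Y) = 2.3740 bits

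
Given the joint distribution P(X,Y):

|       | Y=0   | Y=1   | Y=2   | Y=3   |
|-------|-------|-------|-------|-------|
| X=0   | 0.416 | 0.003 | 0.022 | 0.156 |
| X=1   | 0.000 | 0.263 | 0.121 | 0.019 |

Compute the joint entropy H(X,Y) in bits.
2.0749 bits

H(X,Y) = -Σ_{x,y} P(x,y) log₂ P(x,y). Per-cell terms -P(x,y)·log₂P(x,y):
  X=0: 0.52638, 0.02514, 0.12114, 0.41814
  X=1: 0.00000, 0.50677, 0.36868, 0.10864
  (cells with P = 0 contribute 0)
Sum of the 8 terms: H(X,Y) = 2.0749 bits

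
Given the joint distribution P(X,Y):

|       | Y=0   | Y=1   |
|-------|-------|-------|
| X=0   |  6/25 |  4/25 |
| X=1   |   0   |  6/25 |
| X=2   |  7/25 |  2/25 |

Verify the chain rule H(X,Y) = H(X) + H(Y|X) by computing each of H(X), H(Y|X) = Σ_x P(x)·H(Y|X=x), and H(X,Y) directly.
H(X) = 1.5535 bits, H(Y|X) = 0.6635 bits, H(X,Y) = 2.2170 bits

Marginal of X (row sums):
  P(X=0) = 6/25 + 4/25 = 2/5
  P(X=1) = 0 + 6/25 = 6/25
  P(X=2) = 7/25 + 2/25 = 9/25
H(X) = -[(2/5)·log₂(2/5) + (6/25)·log₂(6/25) + (9/25)·log₂(9/25)]
  = 0.52877 + 0.49413 + 0.53062 = 1.5535 bits

H(Y|X) = Σ_x P(x)·H(Y|X=x):
  X=0: P(X=0) = 2/5, P(Y|X=0) = (3/5, 2/5) → H(Y|X=0) = 0.97095
  X=1: P(X=1) = 6/25, P(Y|X=1) = (0, 1) → H(Y|X=1) = 0.00000
  X=2: P(X=2) = 9/25, P(Y|X=2) = (7/9, 2/9) → H(Y|X=2) = 0.76420
H(Y|X) = (2/5)·0.97095 + (6/25)·0.00000 + (9/25)·0.76420 = 0.6635 bits

H(X,Y) = -Σ_{x,y} P(x,y) log₂ P(x,y). Per-cell terms -P(x,y)·log₂P(x,y):
  X=0: 0.49413, 0.42302
  X=1: 0.00000, 0.49413
  X=2: 0.51422, 0.29151
  (cells with P = 0 contribute 0)
Sum of the 6 terms: H(X,Y) = 2.2170 bits

Chain rule check:
  H(X) + H(Y|X) = 1.5535 + 0.6635 = 2.2170 bits
  H(X,Y) = 2.2170 bits
✓ Chain rule verified.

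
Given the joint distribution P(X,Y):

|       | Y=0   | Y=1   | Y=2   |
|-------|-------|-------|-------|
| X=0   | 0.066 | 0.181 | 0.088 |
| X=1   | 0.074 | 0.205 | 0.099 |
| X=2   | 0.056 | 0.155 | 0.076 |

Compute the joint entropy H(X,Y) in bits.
3.0230 bits

H(X,Y) = -Σ_{x,y} P(x,y) log₂ P(x,y). Per-cell terms -P(x,y)·log₂P(x,y):
  X=0: 0.25881, 0.44633, 0.30856
  X=1: 0.27797, 0.46869, 0.33031
  X=2: 0.23287, 0.41690, 0.28256
Sum of the 9 terms: H(X,Y) = 3.0230 bits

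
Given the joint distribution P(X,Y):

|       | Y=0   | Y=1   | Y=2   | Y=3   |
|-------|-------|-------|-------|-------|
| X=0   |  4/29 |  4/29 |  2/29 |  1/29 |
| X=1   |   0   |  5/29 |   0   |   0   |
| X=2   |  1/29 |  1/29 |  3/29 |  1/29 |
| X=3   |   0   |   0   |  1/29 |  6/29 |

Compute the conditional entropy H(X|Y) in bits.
1.1884 bits

H(X|Y) = H(X,Y) - H(Y)

H(X,Y) = -Σ_{x,y} P(x,y) log₂ P(x,y). Per-cell terms -P(x,y)·log₂P(x,y):
  X=0: 0.3942, 0.3942, 0.2661, 0.1675
  X=1: 0.0000, 0.4373, 0.0000, 0.0000
  X=2: 0.1675, 0.1675, 0.3386, 0.1675
  X=3: 0.0000, 0.0000, 0.1675, 0.4703
  (cells with P = 0 contribute 0)
Sum of the 16 terms: H(X,Y) = 3.1382 bits

Marginal of Y (column sums):
  P(Y=0) = 4/29 + 0 + 1/29 + 0 = 5/29
  P(Y=1) = 4/29 + 5/29 + 1/29 + 0 = 10/29
  P(Y=2) = 2/29 + 0 + 3/29 + 1/29 = 6/29
  P(Y=3) = 1/29 + 0 + 1/29 + 6/29 = 8/29
H(Y) = -[(5/29)·log₂(5/29) + (10/29)·log₂(10/29) + (6/29)·log₂(6/29) + (8/29)·log₂(8/29)]
  = 0.4373 + 0.5297 + 0.4703 + 0.5125 = 1.9498 bits

H(X|Y) = H(X,Y) - H(Y) = 3.1382 - 1.9498 = 1.1884 bits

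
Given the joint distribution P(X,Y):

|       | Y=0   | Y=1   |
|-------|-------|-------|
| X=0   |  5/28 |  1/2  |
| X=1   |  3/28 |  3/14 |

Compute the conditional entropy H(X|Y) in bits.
0.9022 bits

H(X|Y) = H(X,Y) - H(Y)

H(X,Y) = -Σ_{x,y} P(x,y) log₂ P(x,y). Per-cell terms -P(x,y)·log₂P(x,y):
  X=0: 0.4438, 0.5000
  X=1: 0.3453, 0.4762
Sum of the 4 terms: H(X,Y) = 1.7653 bits

Marginal of Y (column sums):
  P(Y=0) = 5/28 + 3/28 = 2/7
  P(Y=1) = 1/2 + 3/14 = 5/7
H(Y) = -[(2/7)·log₂(2/7) + (5/7)·log₂(5/7)]
  = 0.5164 + 0.3467 = 0.8631 bits

H(X|Y) = H(X,Y) - H(Y) = 1.7653 - 0.8631 = 0.9022 bits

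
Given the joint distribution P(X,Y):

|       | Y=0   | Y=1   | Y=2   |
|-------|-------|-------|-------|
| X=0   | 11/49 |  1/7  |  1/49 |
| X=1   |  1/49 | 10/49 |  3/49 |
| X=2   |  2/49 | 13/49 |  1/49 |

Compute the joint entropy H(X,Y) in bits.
2.6395 bits

H(X,Y) = -Σ_{x,y} P(x,y) log₂ P(x,y). Per-cell terms -P(x,y)·log₂P(x,y):
  X=0: 0.48384, 0.40105, 0.11459
  X=1: 0.11459, 0.46791, 0.24672
  X=2: 0.18836, 0.50787, 0.11459
Sum of the 9 terms: H(X,Y) = 2.6395 bits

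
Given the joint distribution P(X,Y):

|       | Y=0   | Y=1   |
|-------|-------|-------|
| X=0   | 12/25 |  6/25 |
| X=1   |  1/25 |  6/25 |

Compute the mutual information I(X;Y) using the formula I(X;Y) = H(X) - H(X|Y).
0.1720 bits

I(X;Y) = H(X) - H(X|Y)

Marginal of X (row sums):
  P(X=0) = 12/25 + 6/25 = 18/25
  P(X=1) = 1/25 + 6/25 = 7/25
H(X) = -[(18/25)·log₂(18/25) + (7/25)·log₂(7/25)]
  = 0.341230 + 0.514220 = 0.85545 bits

Marginal of Y (column sums):
  P(Y=0) = 12/25 + 1/25 = 13/25
  P(Y=1) = 6/25 + 6/25 = 12/25
H(X|Y) = Σ_y P(y)·H(X|Y=y):
  Y=0: P(Y=0) = 13/25, P(X|Y=0) = (12/13, 1/13) → H(X|Y=0) = 0.391244
  Y=1: P(Y=1) = 12/25, P(X|Y=1) = (1/2, 1/2) → H(X|Y=1) = 1.000000
H(X|Y) = (13/25)·0.391244 + (12/25)·1.000000 = 0.68345 bits

I(X;Y) = H(X) - H(X|Y) = 0.85545 - 0.68345 = 0.1720 bits

Cross-check via I(X;Y) = H(X) + H(Y) - H(X,Y): computing H(Y) from the column sums and H(X,Y) from the 4 cells in the same way gives H(Y) = 0.99885 bits and H(X,Y) = 1.68229 bits, so
I(X;Y) = 0.85545 + 0.99885 - 1.68229 = 0.1720 bits ✓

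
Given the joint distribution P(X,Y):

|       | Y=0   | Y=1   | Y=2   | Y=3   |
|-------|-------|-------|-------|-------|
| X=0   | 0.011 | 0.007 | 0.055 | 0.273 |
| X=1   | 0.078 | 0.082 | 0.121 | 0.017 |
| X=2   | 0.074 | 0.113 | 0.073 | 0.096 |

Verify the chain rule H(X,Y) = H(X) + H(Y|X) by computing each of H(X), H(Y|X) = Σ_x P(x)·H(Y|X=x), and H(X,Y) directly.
H(X) = 1.5807 bits, H(Y|X) = 1.5676 bits, H(X,Y) = 3.1483 bits

Marginal of X (row sums):
  P(X=0) = 0.011 + 0.007 + 0.055 + 0.273 = 0.346
  P(X=1) = 0.078 + 0.082 + 0.121 + 0.017 = 0.298
  P(X=2) = 0.074 + 0.113 + 0.073 + 0.096 = 0.356
H(X) = -[0.346·log₂(0.346) + 0.298·log₂(0.298) + 0.356·log₂(0.356)]
  = 0.529780 + 0.520491 + 0.530458 = 1.5807 bits

H(Y|X) = Σ_x P(x)·H(Y|X=x):
  X=0: P(X=0) = 0.346, P(Y|X=0) = (11/346, 7/346, 55/346, 273/346) → H(Y|X=0) = 0.963522
  X=1: P(X=1) = 0.298, P(Y|X=1) = (39/149, 41/149, 121/298, 17/298) → H(Y|X=1) = 1.782088
  X=2: P(X=2) = 0.356, P(Y|X=2) = (37/178, 113/356, 73/356, 24/89) → H(Y|X=2) = 1.975190
H(Y|X) = 0.346·0.963522 + 0.298·1.782088 + 0.356·1.975190 = 1.5676 bits

H(X,Y) = -Σ_{x,y} P(x,y) log₂ P(x,y). Per-cell terms -P(x,y)·log₂P(x,y):
  X=0: 0.071570, 0.050109, 0.230143, 0.511336
  X=1: 0.287070, 0.295875, 0.368677, 0.099931
  X=2: 0.277968, 0.355453, 0.275645, 0.324559
Sum of the 12 terms: H(X,Y) = 3.1483 bits

Chain rule check:
  H(X) + H(Y|X) = 1.5807 + 1.5676 = 3.1483 bits
  H(X,Y) = 3.1483 bits
✓ Chain rule verified.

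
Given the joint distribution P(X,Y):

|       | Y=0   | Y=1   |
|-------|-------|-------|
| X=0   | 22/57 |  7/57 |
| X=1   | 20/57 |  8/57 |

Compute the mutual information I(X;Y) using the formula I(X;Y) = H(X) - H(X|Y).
0.0018 bits

I(X;Y) = H(X) - H(X|Y)

Marginal of X (row sums):
  P(X=0) = 22/57 + 7/57 = 29/57
  P(X=1) = 20/57 + 8/57 = 28/57
H(X) = -[(29/57)·log₂(29/57) + (28/57)·log₂(28/57)]
  = 0.49601 + 0.50377 = 0.99978 bits

Marginal of Y (column sums):
  P(Y=0) = 22/57 + 20/57 = 14/19
  P(Y=1) = 7/57 + 8/57 = 5/19
H(X|Y) = Σ_y P(y)·H(X|Y=y):
  Y=0: P(Y=0) = 14/19, P(X|Y=0) = (11/21, 10/21) → H(X|Y=0) = 0.99836
  Y=1: P(Y=1) = 5/19, P(X|Y=1) = (7/15, 8/15) → H(X|Y=1) = 0.99679
H(X|Y) = (14/19)·0.99836 + (5/19)·0.99679 = 0.99795 bits

I(X;Y) = H(X) - H(X|Y) = 0.99978 - 0.99795 = 0.0018 bits

Cross-check via I(X;Y) = H(X) + H(Y) - H(X,Y): computing H(Y) from the column sums and H(X,Y) from the 4 cells in the same way gives H(Y) = 0.83147 bits and H(X,Y) = 1.82942 bits, so
I(X;Y) = 0.99978 + 0.83147 - 1.82942 = 0.0018 bits ✓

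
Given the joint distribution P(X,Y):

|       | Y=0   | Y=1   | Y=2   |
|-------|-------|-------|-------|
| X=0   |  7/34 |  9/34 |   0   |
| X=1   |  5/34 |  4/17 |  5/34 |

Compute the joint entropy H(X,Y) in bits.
2.2816 bits

H(X,Y) = -Σ_{x,y} P(x,y) log₂ P(x,y). Per-cell terms -P(x,y)·log₂P(x,y):
  X=0: 0.4694, 0.5076, 0.0000
  X=1: 0.4067, 0.4912, 0.4067
  (cells with P = 0 contribute 0)
Sum of the 6 terms: H(X,Y) = 2.2816 bits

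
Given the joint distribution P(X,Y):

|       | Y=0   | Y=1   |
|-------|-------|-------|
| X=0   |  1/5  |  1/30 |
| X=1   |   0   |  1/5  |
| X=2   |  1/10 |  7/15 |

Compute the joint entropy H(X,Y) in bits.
1.9376 bits

H(X,Y) = -Σ_{x,y} P(x,y) log₂ P(x,y). Per-cell terms -P(x,y)·log₂P(x,y):
  X=0: 0.464386, 0.163563
  X=1: 0.000000, 0.464386
  X=2: 0.332193, 0.513117
  (cells with P = 0 contribute 0)
Sum of the 6 terms: H(X,Y) = 1.9376 bits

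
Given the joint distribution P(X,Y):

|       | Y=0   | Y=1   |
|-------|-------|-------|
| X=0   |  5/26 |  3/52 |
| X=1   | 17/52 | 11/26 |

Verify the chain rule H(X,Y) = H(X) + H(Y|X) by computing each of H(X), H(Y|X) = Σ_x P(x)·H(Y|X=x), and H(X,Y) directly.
H(X) = 0.8113 bits, H(Y|X) = 0.9359 bits, H(X,Y) = 1.7472 bits

Marginal of X (row sums):
  P(X=0) = 5/26 + 3/52 = 1/4
  P(X=1) = 17/52 + 11/26 = 3/4
H(X) = -[(1/4)·log₂(1/4) + (3/4)·log₂(3/4)]
  = 0.50000 + 0.31128 = 0.8113 bits

H(Y|X) = Σ_x P(x)·H(Y|X=x):
  X=0: P(X=0) = 1/4, P(Y|X=0) = (10/13, 3/13) → H(Y|X=0) = 0.77935
  X=1: P(X=1) = 3/4, P(Y|X=1) = (17/39, 22/39) → H(Y|X=1) = 0.98811
H(Y|X) = (1/4)·0.77935 + (3/4)·0.98811 = 0.9359 bits

H(X,Y) = -Σ_{x,y} P(x,y) log₂ P(x,y). Per-cell terms -P(x,y)·log₂P(x,y):
  X=0: 0.45741, 0.23743
  X=1: 0.52732, 0.52504
Sum of the 4 terms: H(X,Y) = 1.7472 bits

Chain rule check:
  H(X) + H(Y|X) = 0.8113 + 0.9359 = 1.7472 bits
  H(X,Y) = 1.7472 bits
✓ Chain rule verified.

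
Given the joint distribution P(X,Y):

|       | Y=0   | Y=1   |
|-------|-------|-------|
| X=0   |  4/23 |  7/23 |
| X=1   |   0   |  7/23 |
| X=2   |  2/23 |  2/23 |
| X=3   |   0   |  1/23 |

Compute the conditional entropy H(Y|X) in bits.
0.6262 bits

H(Y|X) = H(X,Y) - H(X)

H(X,Y) = -Σ_{x,y} P(x,y) log₂ P(x,y). Per-cell terms -P(x,y)·log₂P(x,y):
  X=0: 0.4389, 0.5223
  X=1: 0.0000, 0.5223
  X=2: 0.3064, 0.3064
  X=3: 0.0000, 0.1967
  (cells with P = 0 contribute 0)
Sum of the 8 terms: H(X,Y) = 2.2930 bits

Marginal of X (row sums):
  P(X=0) = 4/23 + 7/23 = 11/23
  P(X=1) = 0 + 7/23 = 7/23
  P(X=2) = 2/23 + 2/23 = 4/23
  P(X=3) = 0 + 1/23 = 1/23
H(X) = -[(11/23)·log₂(11/23) + (7/23)·log₂(7/23) + (4/23)·log₂(4/23) + (1/23)·log₂(1/23)]
  = 0.5089 + 0.5223 + 0.4389 + 0.1967 = 1.6668 bits

H(Y|X) = H(X,Y) - H(X) = 2.2930 - 1.6668 = 0.6262 bits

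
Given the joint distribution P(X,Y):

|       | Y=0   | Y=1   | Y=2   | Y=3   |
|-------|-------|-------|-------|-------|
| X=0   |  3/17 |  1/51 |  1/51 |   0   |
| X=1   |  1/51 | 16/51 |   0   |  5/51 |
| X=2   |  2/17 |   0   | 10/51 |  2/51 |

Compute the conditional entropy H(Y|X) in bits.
1.1049 bits

H(Y|X) = H(X,Y) - H(X)

H(X,Y) = -Σ_{x,y} P(x,y) log₂ P(x,y). Per-cell terms -P(x,y)·log₂P(x,y):
  X=0: 0.441618, 0.111224, 0.111224, 0.000000
  X=1: 0.111224, 0.524682, 0.000000, 0.328480
  X=2: 0.363231, 0.000000, 0.460882, 0.183232
  (cells with P = 0 contribute 0)
Sum of the 12 terms: H(X,Y) = 2.63580 bits

Marginal of X (row sums):
  P(X=0) = 3/17 + 1/51 + 1/51 + 0 = 11/51
  P(X=1) = 1/51 + 16/51 + 0 + 5/51 = 22/51
  P(X=2) = 2/17 + 0 + 10/51 + 2/51 = 6/17
H(X) = -[(11/51)·log₂(11/51) + (22/51)·log₂(22/51) + (6/17)·log₂(6/17)]
  = 0.477312 + 0.523252 + 0.530294 = 1.53086 bits

H(Y|X) = H(X,Y) - H(X) = 2.63580 - 1.53086 = 1.1049 bits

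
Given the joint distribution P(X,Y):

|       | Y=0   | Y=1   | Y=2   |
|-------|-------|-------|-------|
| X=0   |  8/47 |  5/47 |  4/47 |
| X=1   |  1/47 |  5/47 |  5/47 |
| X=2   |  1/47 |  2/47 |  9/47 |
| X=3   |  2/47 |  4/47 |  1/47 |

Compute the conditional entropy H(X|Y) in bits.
1.7100 bits

H(X|Y) = H(X,Y) - H(Y)

H(X,Y) = -Σ_{x,y} P(x,y) log₂ P(x,y). Per-cell terms -P(x,y)·log₂P(x,y):
  X=0: 0.434824, 0.343900, 0.302518
  X=1: 0.118183, 0.343900, 0.343900
  X=2: 0.118183, 0.193812, 0.456638
  X=3: 0.193812, 0.302518, 0.118183
Sum of the 12 terms: H(X,Y) = 3.27037 bits

Marginal of Y (column sums):
  P(Y=0) = 8/47 + 1/47 + 1/47 + 2/47 = 12/47
  P(Y=1) = 5/47 + 5/47 + 2/47 + 4/47 = 16/47
  P(Y=2) = 4/47 + 5/47 + 9/47 + 1/47 = 19/47
H(Y) = -[(12/47)·log₂(12/47) + (16/47)·log₂(16/47) + (19/47)·log₂(19/47)]
  = 0.502883 + 0.529222 + 0.528225 = 1.56033 bits

H(X|Y) = H(X,Y) - H(Y) = 3.27037 - 1.56033 = 1.7100 bits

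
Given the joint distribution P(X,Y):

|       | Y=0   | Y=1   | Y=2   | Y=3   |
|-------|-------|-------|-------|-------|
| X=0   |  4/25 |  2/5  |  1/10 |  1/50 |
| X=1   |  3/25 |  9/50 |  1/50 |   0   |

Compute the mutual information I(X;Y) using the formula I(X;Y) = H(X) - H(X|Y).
0.0322 bits

I(X;Y) = H(X) - H(X|Y)

Marginal of X (row sums):
  P(X=0) = 4/25 + 2/5 + 1/10 + 1/50 = 17/25
  P(X=1) = 3/25 + 9/50 + 1/50 + 0 = 8/25
H(X) = -[(17/25)·log₂(17/25) + (8/25)·log₂(8/25)]
  = 0.37835 + 0.52603 = 0.90438 bits

Marginal of Y (column sums):
  P(Y=0) = 4/25 + 3/25 = 7/25
  P(Y=1) = 2/5 + 9/50 = 29/50
  P(Y=2) = 1/10 + 1/50 = 3/25
  P(Y=3) = 1/50 + 0 = 1/50
H(X|Y) = Σ_y P(y)·H(X|Y=y):
  Y=0: P(Y=0) = 7/25, P(X|Y=0) = (4/7, 3/7) → H(X|Y=0) = 0.98523
  Y=1: P(Y=1) = 29/50, P(X|Y=1) = (20/29, 9/29) → H(X|Y=1) = 0.89357
  Y=2: P(Y=2) = 3/25, P(X|Y=2) = (5/6, 1/6) → H(X|Y=2) = 0.65002
  Y=3: P(Y=3) = 1/50, P(X|Y=3) = (1, 0) → H(X|Y=3) = 0.00000
H(X|Y) = (7/25)·0.98523 + (29/50)·0.89357 + (3/25)·0.65002 + (1/50)·0.00000 = 0.87214 bits

I(X;Y) = H(X) - H(X|Y) = 0.90438 - 0.87214 = 0.0322 bits

Cross-check via I(X;Y) = H(X) + H(Y) - H(X,Y): computing H(Y) from the column sums and H(X,Y) from the 8 cells in the same way gives H(Y) = 1.44997 bits and H(X,Y) = 2.32211 bits, so
I(X;Y) = 0.90438 + 1.44997 - 2.32211 = 0.0322 bits ✓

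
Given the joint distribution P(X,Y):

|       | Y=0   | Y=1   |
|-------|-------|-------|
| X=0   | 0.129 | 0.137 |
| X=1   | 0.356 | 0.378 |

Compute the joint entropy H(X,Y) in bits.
1.8350 bits

H(X,Y) = -Σ_{x,y} P(x,y) log₂ P(x,y). Per-cell terms -P(x,y)·log₂P(x,y):
  X=0: 0.3811, 0.3929
  X=1: 0.5305, 0.5305
Sum of the 4 terms: H(X,Y) = 1.8350 bits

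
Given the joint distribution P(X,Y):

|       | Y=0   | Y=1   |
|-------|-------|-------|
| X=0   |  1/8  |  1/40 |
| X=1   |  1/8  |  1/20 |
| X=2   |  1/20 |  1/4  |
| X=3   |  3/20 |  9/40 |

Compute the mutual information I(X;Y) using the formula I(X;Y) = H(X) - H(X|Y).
0.1851 bits

I(X;Y) = H(X) - H(X|Y)

Marginal of X (row sums):
  P(X=0) = 1/8 + 1/40 = 3/20
  P(X=1) = 1/8 + 1/20 = 7/40
  P(X=2) = 1/20 + 1/4 = 3/10
  P(X=3) = 3/20 + 9/40 = 3/8
H(X) = -[(3/20)·log₂(3/20) + (7/40)·log₂(7/40) + (3/10)·log₂(3/10) + (3/8)·log₂(3/8)]
  = 0.4105 + 0.4401 + 0.5211 + 0.5306 = 1.9023 bits

Marginal of Y (column sums):
  P(Y=0) = 1/8 + 1/8 + 1/20 + 3/20 = 9/20
  P(Y=1) = 1/40 + 1/20 + 1/4 + 9/40 = 11/20
H(X|Y) = Σ_y P(y)·H(X|Y=y):
  Y=0: P(Y=0) = 9/20, P(X|Y=0) = (5/18, 5/18, 1/9, 1/3) → H(X|Y=0) = 1.9072
  Y=1: P(Y=1) = 11/20, P(X|Y=1) = (1/22, 1/11, 5/11, 9/22) → H(X|Y=1) = 1.5618
H(X|Y) = (9/20)·1.9072 + (11/20)·1.5618 = 1.7172 bits

I(X;Y) = H(X) - H(X|Y) = 1.9023 - 1.7172 = 0.1851 bits

Cross-check via I(X;Y) = H(X) + H(Y) - H(X,Y): computing H(Y) from the column sums and H(X,Y) from the 8 cells in the same way gives H(Y) = 0.9928 bits and H(X,Y) = 2.7100 bits, so
I(X;Y) = 1.9023 + 0.9928 - 2.7100 = 0.1851 bits ✓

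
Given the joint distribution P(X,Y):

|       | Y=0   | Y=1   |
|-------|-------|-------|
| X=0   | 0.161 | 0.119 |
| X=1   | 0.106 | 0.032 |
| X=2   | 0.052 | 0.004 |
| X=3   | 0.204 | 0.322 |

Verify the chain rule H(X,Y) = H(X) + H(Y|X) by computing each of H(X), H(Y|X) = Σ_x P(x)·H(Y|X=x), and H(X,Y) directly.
H(X) = 1.6289 bits, H(Y|X) = 0.9108 bits, H(X,Y) = 2.5397 bits

Marginal of X (row sums):
  P(X=0) = 0.161 + 0.119 = 0.280
  P(X=1) = 0.106 + 0.032 = 0.138
  P(X=2) = 0.052 + 0.004 = 0.056
  P(X=3) = 0.204 + 0.322 = 0.526
H(X) = -[0.280·log₂(0.280) + 0.138·log₂(0.138) + 0.056·log₂(0.056) + 0.526·log₂(0.526)]
  = 0.51422 + 0.39430 + 0.23287 + 0.48753 = 1.6289 bits

H(Y|X) = Σ_x P(x)·H(Y|X=x):
  X=0: P(X=0) = 0.280, P(Y|X=0) = (23/40, 17/40) → H(Y|X=0) = 0.98371
  X=1: P(X=1) = 0.138, P(Y|X=1) = (53/69, 16/69) → H(Y|X=1) = 0.78128
  X=2: P(X=2) = 0.056, P(Y|X=2) = (13/14, 1/14) → H(Y|X=2) = 0.37123
  X=3: P(X=3) = 0.526, P(Y|X=3) = (102/263, 161/263) → H(Y|X=3) = 0.96339
H(Y|X) = 0.280·0.98371 + 0.138·0.78128 + 0.056·0.37123 + 0.526·0.96339 = 0.9108 bits

H(X,Y) = -Σ_{x,y} P(x,y) log₂ P(x,y). Per-cell terms -P(x,y)·log₂P(x,y):
  X=0: 0.42421, 0.36545
  X=1: 0.34321, 0.15891
  X=2: 0.22180, 0.03186
  X=3: 0.46785, 0.52643
Sum of the 8 terms: H(X,Y) = 2.5397 bits

Chain rule check:
  H(X) + H(Y|X) = 1.6289 + 0.9108 = 2.5397 bits
  H(X,Y) = 2.5397 bits
✓ Chain rule verified.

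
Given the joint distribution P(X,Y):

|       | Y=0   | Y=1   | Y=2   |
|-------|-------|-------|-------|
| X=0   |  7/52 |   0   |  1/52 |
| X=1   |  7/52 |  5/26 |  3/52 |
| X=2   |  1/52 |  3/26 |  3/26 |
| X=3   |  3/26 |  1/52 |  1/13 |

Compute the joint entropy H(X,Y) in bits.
3.1657 bits

H(X,Y) = -Σ_{x,y} P(x,y) log₂ P(x,y). Per-cell terms -P(x,y)·log₂P(x,y):
  X=0: 0.3895, 0.0000, 0.1096
  X=1: 0.3895, 0.4574, 0.2374
  X=2: 0.1096, 0.3595, 0.3595
  X=3: 0.3595, 0.1096, 0.2846
  (cells with P = 0 contribute 0)
Sum of the 12 terms: H(X,Y) = 3.1657 bits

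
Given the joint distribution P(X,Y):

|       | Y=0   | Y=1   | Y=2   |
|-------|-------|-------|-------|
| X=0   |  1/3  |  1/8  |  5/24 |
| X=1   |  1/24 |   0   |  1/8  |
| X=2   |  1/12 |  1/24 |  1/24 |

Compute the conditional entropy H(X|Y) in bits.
1.1443 bits

H(X|Y) = H(X,Y) - H(Y)

H(X,Y) = -Σ_{x,y} P(x,y) log₂ P(x,y). Per-cell terms -P(x,y)·log₂P(x,y):
  X=0: 0.528321, 0.375000, 0.471466
  X=1: 0.191040, 0.000000, 0.375000
  X=2: 0.298747, 0.191040, 0.191040
  (cells with P = 0 contribute 0)
Sum of the 9 terms: H(X,Y) = 2.62165 bits

Marginal of Y (column sums):
  P(Y=0) = 1/3 + 1/24 + 1/12 = 11/24
  P(Y=1) = 1/8 + 0 + 1/24 = 1/6
  P(Y=2) = 5/24 + 1/8 + 1/24 = 3/8
H(Y) = -[(11/24)·log₂(11/24) + (1/6)·log₂(1/6) + (3/8)·log₂(3/8)]
  = 0.515868 + 0.430827 + 0.530639 = 1.47733 bits

H(X|Y) = H(X,Y) - H(Y) = 2.62165 - 1.47733 = 1.1443 bits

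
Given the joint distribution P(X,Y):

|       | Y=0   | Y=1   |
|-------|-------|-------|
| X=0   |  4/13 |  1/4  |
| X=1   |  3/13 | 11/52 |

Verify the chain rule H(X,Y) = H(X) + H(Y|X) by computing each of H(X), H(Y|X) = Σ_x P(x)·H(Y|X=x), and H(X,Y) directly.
H(X) = 0.9904 bits, H(Y|X) = 0.9951 bits, H(X,Y) = 1.9855 bits

Marginal of X (row sums):
  P(X=0) = 4/13 + 1/4 = 29/52
  P(X=1) = 3/13 + 11/52 = 23/52
H(X) = -[(29/52)·log₂(29/52) + (23/52)·log₂(23/52)]
  = 0.46983 + 0.52054 = 0.9904 bits

H(Y|X) = Σ_x P(x)·H(Y|X=x):
  X=0: P(X=0) = 29/52, P(Y|X=0) = (16/29, 13/29) → H(Y|X=0) = 0.99227
  X=1: P(X=1) = 23/52, P(Y|X=1) = (12/23, 11/23) → H(Y|X=1) = 0.99864
H(Y|X) = (29/52)·0.99227 + (23/52)·0.99864 = 0.9951 bits

H(X,Y) = -Σ_{x,y} P(x,y) log₂ P(x,y). Per-cell terms -P(x,y)·log₂P(x,y):
  X=0: 0.52321, 0.50000
  X=1: 0.48819, 0.47406
Sum of the 4 terms: H(X,Y) = 1.9855 bits

Chain rule check:
  H(X) + H(Y|X) = 0.9904 + 0.9951 = 1.9855 bits
  H(X,Y) = 1.9855 bits
✓ Chain rule verified.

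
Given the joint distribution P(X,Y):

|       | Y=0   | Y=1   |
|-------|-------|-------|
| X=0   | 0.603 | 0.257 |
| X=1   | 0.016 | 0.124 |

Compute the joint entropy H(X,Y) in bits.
1.4127 bits

H(X,Y) = -Σ_{x,y} P(x,y) log₂ P(x,y). Per-cell terms -P(x,y)·log₂P(x,y):
  X=0: 0.44005, 0.50376
  X=1: 0.09545, 0.37344
Sum of the 4 terms: H(X,Y) = 1.4127 bits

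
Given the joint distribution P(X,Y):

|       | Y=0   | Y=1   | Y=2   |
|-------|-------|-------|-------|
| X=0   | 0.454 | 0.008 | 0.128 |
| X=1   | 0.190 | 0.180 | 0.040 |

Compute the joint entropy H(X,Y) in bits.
2.0388 bits

H(X,Y) = -Σ_{x,y} P(x,y) log₂ P(x,y). Per-cell terms -P(x,y)·log₂P(x,y):
  X=0: 0.5172, 0.0557, 0.3796
  X=1: 0.4552, 0.4453, 0.1858
Sum of the 6 terms: H(X,Y) = 2.0388 bits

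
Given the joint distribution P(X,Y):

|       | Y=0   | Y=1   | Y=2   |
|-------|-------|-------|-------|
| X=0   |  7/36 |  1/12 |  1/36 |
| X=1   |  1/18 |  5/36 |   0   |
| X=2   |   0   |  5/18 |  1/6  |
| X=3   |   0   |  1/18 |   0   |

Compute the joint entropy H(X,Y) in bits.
2.7048 bits

H(X,Y) = -Σ_{x,y} P(x,y) log₂ P(x,y). Per-cell terms -P(x,y)·log₂P(x,y):
  X=0: 0.4594, 0.2987, 0.1436
  X=1: 0.2317, 0.3956, 0.0000
  X=2: 0.0000, 0.5133, 0.4308
  X=3: 0.0000, 0.2317, 0.0000
  (cells with P = 0 contribute 0)
Sum of the 12 terms: H(X,Y) = 2.7048 bits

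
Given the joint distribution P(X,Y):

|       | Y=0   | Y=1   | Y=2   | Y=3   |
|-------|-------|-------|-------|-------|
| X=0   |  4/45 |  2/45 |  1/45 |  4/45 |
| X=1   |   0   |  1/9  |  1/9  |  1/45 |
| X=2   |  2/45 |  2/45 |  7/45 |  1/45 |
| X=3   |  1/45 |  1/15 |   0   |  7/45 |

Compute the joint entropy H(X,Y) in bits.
3.5079 bits

H(X,Y) = -Σ_{x,y} P(x,y) log₂ P(x,y). Per-cell terms -P(x,y)·log₂P(x,y):
  X=0: 0.31039, 0.19964, 0.12204, 0.31039
  X=1: 0.00000, 0.35221, 0.35221, 0.12204
  X=2: 0.19964, 0.19964, 0.41759, 0.12204
  X=3: 0.12204, 0.26046, 0.00000, 0.41759
  (cells with P = 0 contribute 0)
Sum of the 16 terms: H(X,Y) = 3.5079 bits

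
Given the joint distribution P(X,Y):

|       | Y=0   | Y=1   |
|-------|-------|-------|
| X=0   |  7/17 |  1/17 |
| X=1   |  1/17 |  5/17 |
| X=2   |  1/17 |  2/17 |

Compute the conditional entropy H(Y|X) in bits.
0.6473 bits

H(Y|X) = H(X,Y) - H(X)

H(X,Y) = -Σ_{x,y} P(x,y) log₂ P(x,y). Per-cell terms -P(x,y)·log₂P(x,y):
  X=0: 0.527103, 0.240439
  X=1: 0.240439, 0.519275
  X=2: 0.240439, 0.363231
Sum of the 6 terms: H(X,Y) = 2.13093 bits

Marginal of X (row sums):
  P(X=0) = 7/17 + 1/17 = 8/17
  P(X=1) = 1/17 + 5/17 = 6/17
  P(X=2) = 1/17 + 2/17 = 3/17
H(X) = -[(8/17)·log₂(8/17) + (6/17)·log₂(6/17) + (3/17)·log₂(3/17)]
  = 0.511747 + 0.530294 + 0.441618 = 1.48366 bits

H(Y|X) = H(X,Y) - H(X) = 2.13093 - 1.48366 = 0.6473 bits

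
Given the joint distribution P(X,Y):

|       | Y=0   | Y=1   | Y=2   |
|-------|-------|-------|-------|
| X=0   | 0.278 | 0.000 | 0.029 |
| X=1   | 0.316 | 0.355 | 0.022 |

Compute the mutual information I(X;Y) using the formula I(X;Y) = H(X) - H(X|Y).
0.2471 bits

I(X;Y) = H(X) - H(X|Y)

Marginal of X (row sums):
  P(X=0) = 0.278 + 0.000 + 0.029 = 0.307
  P(X=1) = 0.316 + 0.355 + 0.022 = 0.693
H(X) = -[0.307·log₂(0.307) + 0.693·log₂(0.693)]
  = 0.52303 + 0.36665 = 0.88968 bits

Marginal of Y (column sums):
  P(Y=0) = 0.278 + 0.316 = 0.594
  P(Y=1) = 0.000 + 0.355 = 0.355
  P(Y=2) = 0.029 + 0.022 = 0.051
H(X|Y) = Σ_y P(y)·H(X|Y=y):
  Y=0: P(Y=0) = 0.594, P(X|Y=0) = (139/297, 158/297) → H(X|Y=0) = 0.99705
  Y=1: P(Y=1) = 0.355, P(X|Y=1) = (0, 1) → H(X|Y=1) = 0.00000
  Y=2: P(Y=2) = 0.051, P(X|Y=2) = (29/51, 22/51) → H(X|Y=2) = 0.98637
H(X|Y) = 0.594·0.99705 + 0.355·0.00000 + 0.051·0.98637 = 0.64255 bits

I(X;Y) = H(X) - H(X|Y) = 0.88968 - 0.64255 = 0.2471 bits

Cross-check via I(X;Y) = H(X) + H(Y) - H(X,Y): computing H(Y) from the column sums and H(X,Y) from the 6 cells in the same way gives H(Y) = 1.19574 bits and H(X,Y) = 1.83829 bits, so
I(X;Y) = 0.88968 + 1.19574 - 1.83829 = 0.2471 bits ✓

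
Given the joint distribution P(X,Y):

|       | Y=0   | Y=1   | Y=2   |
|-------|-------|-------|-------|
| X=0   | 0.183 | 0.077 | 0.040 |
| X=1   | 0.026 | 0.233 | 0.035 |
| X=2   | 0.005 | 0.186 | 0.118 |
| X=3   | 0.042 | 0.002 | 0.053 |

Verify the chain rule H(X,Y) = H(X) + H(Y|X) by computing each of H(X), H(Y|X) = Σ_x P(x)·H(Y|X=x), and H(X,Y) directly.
H(X) = 1.8904 bits, H(Y|X) = 1.1124 bits, H(X,Y) = 3.0028 bits

Marginal of X (row sums):
  P(X=0) = 0.183 + 0.077 + 0.040 = 0.300
  P(X=1) = 0.026 + 0.233 + 0.035 = 0.294
  P(X=2) = 0.005 + 0.186 + 0.118 = 0.309
  P(X=3) = 0.042 + 0.002 + 0.053 = 0.097
H(X) = -[0.300·log₂(0.300) + 0.294·log₂(0.294) + 0.309·log₂(0.309) + 0.097·log₂(0.097)]
  = 0.52109 + 0.51924 + 0.52355 + 0.32649 = 1.8904 bits

H(Y|X) = Σ_x P(x)·H(Y|X=x):
  X=0: P(X=0) = 0.300, P(Y|X=0) = (61/100, 77/300, 2/15) → H(Y|X=0) = 1.32618
  X=1: P(X=1) = 0.294, P(Y|X=1) = (13/147, 233/294, 5/42) → H(Y|X=1) = 0.94086
  X=2: P(X=2) = 0.309, P(Y|X=2) = (5/309, 62/103, 118/309) → H(Y|X=2) = 1.06743
  X=3: P(X=3) = 0.097, P(Y|X=3) = (42/97, 2/97, 53/97) → H(Y|X=3) = 1.11479
H(Y|X) = 0.300·1.32618 + 0.294·0.94086 + 0.309·1.06743 + 0.097·1.11479 = 1.1124 bits

H(X,Y) = -Σ_{x,y} P(x,y) log₂ P(x,y). Per-cell terms -P(x,y)·log₂P(x,y):
  X=0: 0.44837, 0.28482, 0.18575
  X=1: 0.13690, 0.48967, 0.16928
  X=2: 0.03822, 0.45135, 0.36381
  X=3: 0.19209, 0.01793, 0.22461
Sum of the 12 terms: H(X,Y) = 3.0028 bits

Chain rule check:
  H(X) + H(Y|X) = 1.8904 + 1.1124 = 3.0028 bits
  H(X,Y) = 3.0028 bits
✓ Chain rule verified.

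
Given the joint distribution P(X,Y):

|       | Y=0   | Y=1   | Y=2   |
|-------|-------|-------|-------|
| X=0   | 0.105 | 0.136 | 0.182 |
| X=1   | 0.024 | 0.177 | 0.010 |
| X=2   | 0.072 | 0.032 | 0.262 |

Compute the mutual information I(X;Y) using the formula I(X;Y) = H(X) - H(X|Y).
0.2851 bits

I(X;Y) = H(X) - H(X|Y)

Marginal of X (row sums):
  P(X=0) = 0.105 + 0.136 + 0.182 = 0.423
  P(X=1) = 0.024 + 0.177 + 0.010 = 0.211
  P(X=2) = 0.072 + 0.032 + 0.262 = 0.366
H(X) = -[0.423·log₂(0.423) + 0.211·log₂(0.211) + 0.366·log₂(0.366)]
  = 0.5251 + 0.4736 + 0.5307 = 1.5294 bits

Marginal of Y (column sums):
  P(Y=0) = 0.105 + 0.024 + 0.072 = 0.201
  P(Y=1) = 0.136 + 0.177 + 0.032 = 0.345
  P(Y=2) = 0.182 + 0.010 + 0.262 = 0.454
H(X|Y) = Σ_y P(y)·H(X|Y=y):
  Y=0: P(Y=0) = 0.201, P(X|Y=0) = (35/67, 8/67, 24/67) → H(X|Y=0) = 1.3860
  Y=1: P(Y=1) = 0.345, P(X|Y=1) = (136/345, 59/115, 32/345) → H(X|Y=1) = 1.3416
  Y=2: P(Y=2) = 0.454, P(X|Y=2) = (91/227, 5/227, 131/227) → H(X|Y=2) = 1.1076
H(X|Y) = 0.201·1.3860 + 0.345·1.3416 + 0.454·1.1076 = 1.2443 bits

I(X;Y) = H(X) - H(X|Y) = 1.5294 - 1.2443 = 0.2851 bits

Cross-check via I(X;Y) = H(X) + H(Y) - H(X,Y): computing H(Y) from the column sums and H(X,Y) from the 9 cells in the same way gives H(Y) = 1.5122 bits and H(X,Y) = 2.7565 bits, so
I(X;Y) = 1.5294 + 1.5122 - 2.7565 = 0.2851 bits ✓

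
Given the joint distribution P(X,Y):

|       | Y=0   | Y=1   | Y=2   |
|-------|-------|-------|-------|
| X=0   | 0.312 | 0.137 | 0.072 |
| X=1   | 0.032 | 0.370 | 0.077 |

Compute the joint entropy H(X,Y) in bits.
2.1649 bits

H(X,Y) = -Σ_{x,y} P(x,y) log₂ P(x,y). Per-cell terms -P(x,y)·log₂P(x,y):
  X=0: 0.5243, 0.3929, 0.2733
  X=1: 0.1589, 0.5307, 0.2848
Sum of the 6 terms: H(X,Y) = 2.1649 bits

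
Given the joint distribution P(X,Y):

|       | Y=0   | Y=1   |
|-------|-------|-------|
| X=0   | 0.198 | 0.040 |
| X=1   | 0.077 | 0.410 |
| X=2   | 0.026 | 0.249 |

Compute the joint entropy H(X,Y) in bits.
2.0969 bits

H(X,Y) = -Σ_{x,y} P(x,y) log₂ P(x,y). Per-cell terms -P(x,y)·log₂P(x,y):
  X=0: 0.4626, 0.1858
  X=1: 0.2848, 0.5274
  X=2: 0.1369, 0.4994
Sum of the 6 terms: H(X,Y) = 2.0969 bits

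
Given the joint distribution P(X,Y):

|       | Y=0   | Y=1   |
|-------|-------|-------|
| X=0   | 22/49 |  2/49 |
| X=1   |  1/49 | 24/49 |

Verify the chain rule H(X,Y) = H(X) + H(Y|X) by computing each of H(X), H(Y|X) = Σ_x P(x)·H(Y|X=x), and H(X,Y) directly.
H(X) = 0.9997 bits, H(Y|X) = 0.3263 bits, H(X,Y) = 1.3260 bits

Marginal of X (row sums):
  P(X=0) = 22/49 + 2/49 = 24/49
  P(X=1) = 1/49 + 24/49 = 25/49
H(X) = -[(24/49)·log₂(24/49) + (25/49)·log₂(25/49)]
  = 0.50437 + 0.49533 = 0.9997 bits

H(Y|X) = Σ_x P(x)·H(Y|X=x):
  X=0: P(X=0) = 24/49, P(Y|X=0) = (11/12, 1/12) → H(Y|X=0) = 0.41382
  X=1: P(X=1) = 25/49, P(Y|X=1) = (1/25, 24/25) → H(Y|X=1) = 0.24229
H(Y|X) = (24/49)·0.41382 + (25/49)·0.24229 = 0.3263 bits

H(X,Y) = -Σ_{x,y} P(x,y) log₂ P(x,y). Per-cell terms -P(x,y)·log₂P(x,y):
  X=0: 0.51870, 0.18836
  X=1: 0.11459, 0.50437
Sum of the 4 terms: H(X,Y) = 1.3260 bits

Chain rule check:
  H(X) + H(Y|X) = 0.9997 + 0.3263 = 1.3260 bits
  H(X,Y) = 1.3260 bits
✓ Chain rule verified.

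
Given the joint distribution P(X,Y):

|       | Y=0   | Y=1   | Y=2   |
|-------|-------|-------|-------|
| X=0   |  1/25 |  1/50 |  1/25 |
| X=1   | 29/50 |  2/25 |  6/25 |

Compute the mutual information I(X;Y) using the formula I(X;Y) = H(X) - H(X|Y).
0.0172 bits

I(X;Y) = H(X) - H(X|Y)

Marginal of X (row sums):
  P(X=0) = 1/25 + 1/50 + 1/25 = 1/10
  P(X=1) = 29/50 + 2/25 + 6/25 = 9/10
H(X) = -[(1/10)·log₂(1/10) + (9/10)·log₂(9/10)]
  = 0.3322 + 0.1368 = 0.4690 bits

Marginal of Y (column sums):
  P(Y=0) = 1/25 + 29/50 = 31/50
  P(Y=1) = 1/50 + 2/25 = 1/10
  P(Y=2) = 1/25 + 6/25 = 7/25
H(X|Y) = Σ_y P(y)·H(X|Y=y):
  Y=0: P(Y=0) = 31/50, P(X|Y=0) = (2/31, 29/31) → H(X|Y=0) = 0.3451
  Y=1: P(Y=1) = 1/10, P(X|Y=1) = (1/5, 4/5) → H(X|Y=1) = 0.7219
  Y=2: P(Y=2) = 7/25, P(X|Y=2) = (1/7, 6/7) → H(X|Y=2) = 0.5917
H(X|Y) = (31/50)·0.3451 + (1/10)·0.7219 + (7/25)·0.5917 = 0.4518 bits

I(X;Y) = H(X) - H(X|Y) = 0.4690 - 0.4518 = 0.0172 bits

Cross-check via I(X;Y) = H(X) + H(Y) - H(X,Y): computing H(Y) from the column sums and H(X,Y) from the 6 cells in the same way gives H(Y) = 1.2740 bits and H(X,Y) = 1.7258 bits, so
I(X;Y) = 0.4690 + 1.2740 - 1.7258 = 0.0172 bits ✓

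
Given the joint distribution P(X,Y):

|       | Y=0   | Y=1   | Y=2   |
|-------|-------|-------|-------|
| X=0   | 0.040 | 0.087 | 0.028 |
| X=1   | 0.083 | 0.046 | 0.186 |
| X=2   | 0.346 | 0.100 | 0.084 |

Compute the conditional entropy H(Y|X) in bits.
1.3252 bits

H(Y|X) = H(X,Y) - H(X)

H(X,Y) = -Σ_{x,y} P(x,y) log₂ P(x,y). Per-cell terms -P(x,y)·log₂P(x,y):
  X=0: 0.18575, 0.30649, 0.14444
  X=1: 0.29803, 0.20434, 0.45135
  X=2: 0.52978, 0.33219, 0.30017
Sum of the 9 terms: H(X,Y) = 2.7525 bits

Marginal of X (row sums):
  P(X=0) = 0.040 + 0.087 + 0.028 = 0.155
  P(X=1) = 0.083 + 0.046 + 0.186 = 0.315
  P(X=2) = 0.346 + 0.100 + 0.084 = 0.530
H(X) = -[0.155·log₂(0.155) + 0.315·log₂(0.315) + 0.530·log₂(0.530)]
  = 0.41690 + 0.52497 + 0.48545 = 1.4273 bits

H(Y|X) = H(X,Y) - H(X) = 2.7525 - 1.4273 = 1.3252 bits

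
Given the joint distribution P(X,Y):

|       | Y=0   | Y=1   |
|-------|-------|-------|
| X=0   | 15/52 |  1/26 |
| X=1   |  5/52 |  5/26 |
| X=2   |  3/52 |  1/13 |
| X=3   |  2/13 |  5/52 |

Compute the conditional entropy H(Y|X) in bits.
0.8087 bits

H(Y|X) = H(X,Y) - H(X)

H(X,Y) = -Σ_{x,y} P(x,y) log₂ P(x,y). Per-cell terms -P(x,y)·log₂P(x,y):
  X=0: 0.51737, 0.18079
  X=1: 0.32486, 0.45741
  X=2: 0.23743, 0.28465
  X=3: 0.41545, 0.32486
Sum of the 8 terms: H(X,Y) = 2.7428 bits

Marginal of X (row sums):
  P(X=0) = 15/52 + 1/26 = 17/52
  P(X=1) = 5/52 + 5/26 = 15/52
  P(X=2) = 3/52 + 1/13 = 7/52
  P(X=3) = 2/13 + 5/52 = 1/4
H(X) = -[(17/52)·log₂(17/52) + (15/52)·log₂(15/52) + (7/52)·log₂(7/52) + (1/4)·log₂(1/4)]
  = 0.52732 + 0.51737 + 0.38945 + 0.50000 = 1.9341 bits

H(Y|X) = H(X,Y) - H(X) = 2.7428 - 1.9341 = 0.8087 bits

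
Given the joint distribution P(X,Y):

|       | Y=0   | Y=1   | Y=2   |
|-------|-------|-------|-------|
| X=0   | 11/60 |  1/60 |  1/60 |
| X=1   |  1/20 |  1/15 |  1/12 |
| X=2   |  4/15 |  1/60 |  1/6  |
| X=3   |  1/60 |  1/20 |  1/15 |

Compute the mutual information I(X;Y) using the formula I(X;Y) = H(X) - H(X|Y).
0.2458 bits

I(X;Y) = H(X) - H(X|Y)

Marginal of X (row sums):
  P(X=0) = 11/60 + 1/60 + 1/60 = 13/60
  P(X=1) = 1/20 + 1/15 + 1/12 = 1/5
  P(X=2) = 4/15 + 1/60 + 1/6 = 9/20
  P(X=3) = 1/60 + 1/20 + 1/15 = 2/15
H(X) = -[(13/60)·log₂(13/60) + (1/5)·log₂(1/5) + (9/20)·log₂(9/20) + (2/15)·log₂(2/15)]
  = 0.47806 + 0.46439 + 0.51840 + 0.38759 = 1.8484 bits

Marginal of Y (column sums):
  P(Y=0) = 11/60 + 1/20 + 4/15 + 1/60 = 31/60
  P(Y=1) = 1/60 + 1/15 + 1/60 + 1/20 = 3/20
  P(Y=2) = 1/60 + 1/12 + 1/6 + 1/15 = 1/3
H(X|Y) = Σ_y P(y)·H(X|Y=y):
  Y=0: P(Y=0) = 31/60, P(X|Y=0) = (11/31, 3/31, 16/31, 1/31) → H(X|Y=0) = 1.50876
  Y=1: P(Y=1) = 3/20, P(X|Y=1) = (1/9, 4/9, 1/9, 1/3) → H(X|Y=1) = 1.75272
  Y=2: P(Y=2) = 1/3, P(X|Y=2) = (1/20, 1/4, 1/2, 1/5) → H(X|Y=2) = 1.68048
H(X|Y) = (31/60)·1.50876 + (3/20)·1.75272 + (1/3)·1.68048 = 1.6026 bits

I(X;Y) = H(X) - H(X|Y) = 1.8484 - 1.6026 = 0.2458 bits

Cross-check via I(X;Y) = H(X) + H(Y) - H(X,Y): computing H(Y) from the column sums and H(X,Y) from the 12 cells in the same way gives H(Y) = 1.4311 bits and H(X,Y) = 3.0337 bits, so
I(X;Y) = 1.8484 + 1.4311 - 3.0337 = 0.2458 bits ✓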